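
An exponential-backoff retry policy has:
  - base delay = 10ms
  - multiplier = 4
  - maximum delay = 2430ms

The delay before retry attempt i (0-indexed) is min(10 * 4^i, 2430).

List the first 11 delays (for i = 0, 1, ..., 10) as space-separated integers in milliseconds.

Computing each delay:
  i=0: min(10*4^0, 2430) = 10
  i=1: min(10*4^1, 2430) = 40
  i=2: min(10*4^2, 2430) = 160
  i=3: min(10*4^3, 2430) = 640
  i=4: min(10*4^4, 2430) = 2430
  i=5: min(10*4^5, 2430) = 2430
  i=6: min(10*4^6, 2430) = 2430
  i=7: min(10*4^7, 2430) = 2430
  i=8: min(10*4^8, 2430) = 2430
  i=9: min(10*4^9, 2430) = 2430
  i=10: min(10*4^10, 2430) = 2430

Answer: 10 40 160 640 2430 2430 2430 2430 2430 2430 2430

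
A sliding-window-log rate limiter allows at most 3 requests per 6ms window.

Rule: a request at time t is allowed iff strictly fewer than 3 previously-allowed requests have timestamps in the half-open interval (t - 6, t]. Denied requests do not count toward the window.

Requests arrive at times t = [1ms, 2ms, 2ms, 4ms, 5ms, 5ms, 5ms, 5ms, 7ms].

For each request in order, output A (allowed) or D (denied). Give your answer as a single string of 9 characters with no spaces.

Answer: AAADDDDDA

Derivation:
Tracking allowed requests in the window:
  req#1 t=1ms: ALLOW
  req#2 t=2ms: ALLOW
  req#3 t=2ms: ALLOW
  req#4 t=4ms: DENY
  req#5 t=5ms: DENY
  req#6 t=5ms: DENY
  req#7 t=5ms: DENY
  req#8 t=5ms: DENY
  req#9 t=7ms: ALLOW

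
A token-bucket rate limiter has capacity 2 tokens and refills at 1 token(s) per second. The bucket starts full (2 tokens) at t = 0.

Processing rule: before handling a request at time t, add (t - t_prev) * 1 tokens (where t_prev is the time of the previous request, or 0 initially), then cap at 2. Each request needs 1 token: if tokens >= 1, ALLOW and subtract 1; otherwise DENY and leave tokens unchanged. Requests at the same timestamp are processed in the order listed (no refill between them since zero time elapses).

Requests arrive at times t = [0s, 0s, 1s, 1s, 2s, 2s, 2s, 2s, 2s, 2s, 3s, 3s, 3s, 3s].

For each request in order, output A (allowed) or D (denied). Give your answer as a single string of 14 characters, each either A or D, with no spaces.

Simulating step by step:
  req#1 t=0s: ALLOW
  req#2 t=0s: ALLOW
  req#3 t=1s: ALLOW
  req#4 t=1s: DENY
  req#5 t=2s: ALLOW
  req#6 t=2s: DENY
  req#7 t=2s: DENY
  req#8 t=2s: DENY
  req#9 t=2s: DENY
  req#10 t=2s: DENY
  req#11 t=3s: ALLOW
  req#12 t=3s: DENY
  req#13 t=3s: DENY
  req#14 t=3s: DENY

Answer: AAADADDDDDADDD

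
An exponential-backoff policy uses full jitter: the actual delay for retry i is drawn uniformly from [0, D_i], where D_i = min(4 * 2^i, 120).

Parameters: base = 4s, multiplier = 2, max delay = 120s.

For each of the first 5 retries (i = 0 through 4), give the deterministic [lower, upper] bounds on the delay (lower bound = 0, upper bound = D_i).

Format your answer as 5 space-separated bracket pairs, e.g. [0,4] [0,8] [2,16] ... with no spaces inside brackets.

Computing bounds per retry:
  i=0: D_i=min(4*2^0,120)=4, bounds=[0,4]
  i=1: D_i=min(4*2^1,120)=8, bounds=[0,8]
  i=2: D_i=min(4*2^2,120)=16, bounds=[0,16]
  i=3: D_i=min(4*2^3,120)=32, bounds=[0,32]
  i=4: D_i=min(4*2^4,120)=64, bounds=[0,64]

Answer: [0,4] [0,8] [0,16] [0,32] [0,64]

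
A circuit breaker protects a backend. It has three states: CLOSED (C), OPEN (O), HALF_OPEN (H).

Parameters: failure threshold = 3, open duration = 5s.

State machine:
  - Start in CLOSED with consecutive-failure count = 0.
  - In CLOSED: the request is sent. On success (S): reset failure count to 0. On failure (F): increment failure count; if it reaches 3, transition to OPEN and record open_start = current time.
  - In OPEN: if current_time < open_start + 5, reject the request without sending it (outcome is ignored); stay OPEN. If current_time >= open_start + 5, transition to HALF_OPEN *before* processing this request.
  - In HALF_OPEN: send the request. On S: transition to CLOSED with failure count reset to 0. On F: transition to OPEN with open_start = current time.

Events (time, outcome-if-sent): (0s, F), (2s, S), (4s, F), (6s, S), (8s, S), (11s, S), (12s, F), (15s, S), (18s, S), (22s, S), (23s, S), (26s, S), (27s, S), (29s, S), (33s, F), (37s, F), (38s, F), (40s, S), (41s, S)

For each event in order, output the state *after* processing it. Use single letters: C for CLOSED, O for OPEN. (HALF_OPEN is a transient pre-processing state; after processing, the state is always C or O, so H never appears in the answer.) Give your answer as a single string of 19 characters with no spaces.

Answer: CCCCCCCCCCCCCCCCOOO

Derivation:
State after each event:
  event#1 t=0s outcome=F: state=CLOSED
  event#2 t=2s outcome=S: state=CLOSED
  event#3 t=4s outcome=F: state=CLOSED
  event#4 t=6s outcome=S: state=CLOSED
  event#5 t=8s outcome=S: state=CLOSED
  event#6 t=11s outcome=S: state=CLOSED
  event#7 t=12s outcome=F: state=CLOSED
  event#8 t=15s outcome=S: state=CLOSED
  event#9 t=18s outcome=S: state=CLOSED
  event#10 t=22s outcome=S: state=CLOSED
  event#11 t=23s outcome=S: state=CLOSED
  event#12 t=26s outcome=S: state=CLOSED
  event#13 t=27s outcome=S: state=CLOSED
  event#14 t=29s outcome=S: state=CLOSED
  event#15 t=33s outcome=F: state=CLOSED
  event#16 t=37s outcome=F: state=CLOSED
  event#17 t=38s outcome=F: state=OPEN
  event#18 t=40s outcome=S: state=OPEN
  event#19 t=41s outcome=S: state=OPEN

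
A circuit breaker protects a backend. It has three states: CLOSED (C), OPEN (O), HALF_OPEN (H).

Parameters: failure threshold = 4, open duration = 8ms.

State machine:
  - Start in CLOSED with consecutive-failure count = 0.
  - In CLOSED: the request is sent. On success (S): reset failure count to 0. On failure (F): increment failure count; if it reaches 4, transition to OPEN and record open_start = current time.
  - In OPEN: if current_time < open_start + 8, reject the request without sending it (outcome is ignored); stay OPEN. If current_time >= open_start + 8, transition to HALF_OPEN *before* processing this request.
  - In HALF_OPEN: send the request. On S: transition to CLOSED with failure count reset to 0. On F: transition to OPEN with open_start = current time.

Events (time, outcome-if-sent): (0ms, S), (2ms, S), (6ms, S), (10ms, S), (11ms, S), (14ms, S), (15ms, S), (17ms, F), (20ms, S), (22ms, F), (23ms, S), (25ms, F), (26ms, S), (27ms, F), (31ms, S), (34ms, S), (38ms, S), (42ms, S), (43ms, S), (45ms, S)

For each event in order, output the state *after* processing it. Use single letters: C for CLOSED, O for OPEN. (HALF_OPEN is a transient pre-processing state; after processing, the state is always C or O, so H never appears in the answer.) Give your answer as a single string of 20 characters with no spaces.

State after each event:
  event#1 t=0ms outcome=S: state=CLOSED
  event#2 t=2ms outcome=S: state=CLOSED
  event#3 t=6ms outcome=S: state=CLOSED
  event#4 t=10ms outcome=S: state=CLOSED
  event#5 t=11ms outcome=S: state=CLOSED
  event#6 t=14ms outcome=S: state=CLOSED
  event#7 t=15ms outcome=S: state=CLOSED
  event#8 t=17ms outcome=F: state=CLOSED
  event#9 t=20ms outcome=S: state=CLOSED
  event#10 t=22ms outcome=F: state=CLOSED
  event#11 t=23ms outcome=S: state=CLOSED
  event#12 t=25ms outcome=F: state=CLOSED
  event#13 t=26ms outcome=S: state=CLOSED
  event#14 t=27ms outcome=F: state=CLOSED
  event#15 t=31ms outcome=S: state=CLOSED
  event#16 t=34ms outcome=S: state=CLOSED
  event#17 t=38ms outcome=S: state=CLOSED
  event#18 t=42ms outcome=S: state=CLOSED
  event#19 t=43ms outcome=S: state=CLOSED
  event#20 t=45ms outcome=S: state=CLOSED

Answer: CCCCCCCCCCCCCCCCCCCC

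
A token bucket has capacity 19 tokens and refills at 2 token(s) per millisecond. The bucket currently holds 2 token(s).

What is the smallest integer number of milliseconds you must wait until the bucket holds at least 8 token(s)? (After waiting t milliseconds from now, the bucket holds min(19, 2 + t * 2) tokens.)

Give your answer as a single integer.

Answer: 3

Derivation:
Need 2 + t * 2 >= 8, so t >= 6/2.
Smallest integer t = ceil(6/2) = 3.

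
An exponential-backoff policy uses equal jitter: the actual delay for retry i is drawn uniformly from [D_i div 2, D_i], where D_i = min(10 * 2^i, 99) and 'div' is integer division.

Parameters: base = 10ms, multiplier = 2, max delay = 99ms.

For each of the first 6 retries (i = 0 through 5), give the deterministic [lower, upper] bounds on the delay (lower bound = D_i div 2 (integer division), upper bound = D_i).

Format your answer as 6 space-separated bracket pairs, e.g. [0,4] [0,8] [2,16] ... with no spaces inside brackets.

Computing bounds per retry:
  i=0: D_i=min(10*2^0,99)=10, bounds=[5,10]
  i=1: D_i=min(10*2^1,99)=20, bounds=[10,20]
  i=2: D_i=min(10*2^2,99)=40, bounds=[20,40]
  i=3: D_i=min(10*2^3,99)=80, bounds=[40,80]
  i=4: D_i=min(10*2^4,99)=99, bounds=[49,99]
  i=5: D_i=min(10*2^5,99)=99, bounds=[49,99]

Answer: [5,10] [10,20] [20,40] [40,80] [49,99] [49,99]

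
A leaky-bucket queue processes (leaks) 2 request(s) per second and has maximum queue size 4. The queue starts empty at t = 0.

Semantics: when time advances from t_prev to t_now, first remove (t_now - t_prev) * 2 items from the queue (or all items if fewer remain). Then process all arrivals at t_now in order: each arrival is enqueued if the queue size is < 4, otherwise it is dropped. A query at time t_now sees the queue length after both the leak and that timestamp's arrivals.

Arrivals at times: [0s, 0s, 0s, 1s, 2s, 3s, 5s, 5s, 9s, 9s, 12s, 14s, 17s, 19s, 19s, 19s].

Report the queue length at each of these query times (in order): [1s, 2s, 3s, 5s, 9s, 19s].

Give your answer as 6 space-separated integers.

Queue lengths at query times:
  query t=1s: backlog = 2
  query t=2s: backlog = 1
  query t=3s: backlog = 1
  query t=5s: backlog = 2
  query t=9s: backlog = 2
  query t=19s: backlog = 3

Answer: 2 1 1 2 2 3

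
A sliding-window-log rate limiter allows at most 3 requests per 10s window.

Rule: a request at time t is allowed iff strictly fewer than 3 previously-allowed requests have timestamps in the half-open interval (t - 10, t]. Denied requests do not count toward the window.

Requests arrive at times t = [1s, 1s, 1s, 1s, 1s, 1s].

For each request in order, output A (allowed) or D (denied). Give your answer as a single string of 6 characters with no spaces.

Answer: AAADDD

Derivation:
Tracking allowed requests in the window:
  req#1 t=1s: ALLOW
  req#2 t=1s: ALLOW
  req#3 t=1s: ALLOW
  req#4 t=1s: DENY
  req#5 t=1s: DENY
  req#6 t=1s: DENY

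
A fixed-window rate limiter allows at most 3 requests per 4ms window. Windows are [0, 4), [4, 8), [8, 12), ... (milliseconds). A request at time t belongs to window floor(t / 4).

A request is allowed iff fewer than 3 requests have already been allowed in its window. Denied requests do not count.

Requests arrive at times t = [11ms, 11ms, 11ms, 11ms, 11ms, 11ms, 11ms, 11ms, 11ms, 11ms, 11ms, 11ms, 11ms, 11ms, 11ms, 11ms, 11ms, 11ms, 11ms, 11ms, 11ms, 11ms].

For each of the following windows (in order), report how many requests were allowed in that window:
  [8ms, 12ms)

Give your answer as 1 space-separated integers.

Answer: 3

Derivation:
Processing requests:
  req#1 t=11ms (window 2): ALLOW
  req#2 t=11ms (window 2): ALLOW
  req#3 t=11ms (window 2): ALLOW
  req#4 t=11ms (window 2): DENY
  req#5 t=11ms (window 2): DENY
  req#6 t=11ms (window 2): DENY
  req#7 t=11ms (window 2): DENY
  req#8 t=11ms (window 2): DENY
  req#9 t=11ms (window 2): DENY
  req#10 t=11ms (window 2): DENY
  req#11 t=11ms (window 2): DENY
  req#12 t=11ms (window 2): DENY
  req#13 t=11ms (window 2): DENY
  req#14 t=11ms (window 2): DENY
  req#15 t=11ms (window 2): DENY
  req#16 t=11ms (window 2): DENY
  req#17 t=11ms (window 2): DENY
  req#18 t=11ms (window 2): DENY
  req#19 t=11ms (window 2): DENY
  req#20 t=11ms (window 2): DENY
  req#21 t=11ms (window 2): DENY
  req#22 t=11ms (window 2): DENY

Allowed counts by window: 3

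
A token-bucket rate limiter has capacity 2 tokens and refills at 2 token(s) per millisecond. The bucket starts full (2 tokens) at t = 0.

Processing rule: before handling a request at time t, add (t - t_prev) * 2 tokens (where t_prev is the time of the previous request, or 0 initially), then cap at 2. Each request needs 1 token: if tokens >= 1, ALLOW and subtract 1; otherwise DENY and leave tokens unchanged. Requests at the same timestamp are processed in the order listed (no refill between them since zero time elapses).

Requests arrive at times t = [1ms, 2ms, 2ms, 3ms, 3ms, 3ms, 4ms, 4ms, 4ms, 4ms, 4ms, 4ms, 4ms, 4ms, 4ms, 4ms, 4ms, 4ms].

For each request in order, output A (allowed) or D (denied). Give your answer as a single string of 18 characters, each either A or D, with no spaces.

Simulating step by step:
  req#1 t=1ms: ALLOW
  req#2 t=2ms: ALLOW
  req#3 t=2ms: ALLOW
  req#4 t=3ms: ALLOW
  req#5 t=3ms: ALLOW
  req#6 t=3ms: DENY
  req#7 t=4ms: ALLOW
  req#8 t=4ms: ALLOW
  req#9 t=4ms: DENY
  req#10 t=4ms: DENY
  req#11 t=4ms: DENY
  req#12 t=4ms: DENY
  req#13 t=4ms: DENY
  req#14 t=4ms: DENY
  req#15 t=4ms: DENY
  req#16 t=4ms: DENY
  req#17 t=4ms: DENY
  req#18 t=4ms: DENY

Answer: AAAAADAADDDDDDDDDD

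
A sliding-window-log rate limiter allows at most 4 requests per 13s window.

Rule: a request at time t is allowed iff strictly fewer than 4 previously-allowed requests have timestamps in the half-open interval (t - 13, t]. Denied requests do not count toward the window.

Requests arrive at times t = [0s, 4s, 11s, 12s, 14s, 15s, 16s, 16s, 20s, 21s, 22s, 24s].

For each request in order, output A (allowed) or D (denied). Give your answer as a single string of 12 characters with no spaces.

Answer: AAAAADDDADDA

Derivation:
Tracking allowed requests in the window:
  req#1 t=0s: ALLOW
  req#2 t=4s: ALLOW
  req#3 t=11s: ALLOW
  req#4 t=12s: ALLOW
  req#5 t=14s: ALLOW
  req#6 t=15s: DENY
  req#7 t=16s: DENY
  req#8 t=16s: DENY
  req#9 t=20s: ALLOW
  req#10 t=21s: DENY
  req#11 t=22s: DENY
  req#12 t=24s: ALLOW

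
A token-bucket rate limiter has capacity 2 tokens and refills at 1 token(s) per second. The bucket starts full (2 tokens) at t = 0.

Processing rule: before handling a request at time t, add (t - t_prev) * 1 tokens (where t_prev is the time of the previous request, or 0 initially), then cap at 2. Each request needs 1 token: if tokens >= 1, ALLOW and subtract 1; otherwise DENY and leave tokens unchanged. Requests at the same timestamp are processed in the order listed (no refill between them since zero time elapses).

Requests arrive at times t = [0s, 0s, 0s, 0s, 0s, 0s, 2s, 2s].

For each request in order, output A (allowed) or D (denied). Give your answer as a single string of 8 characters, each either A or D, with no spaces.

Answer: AADDDDAA

Derivation:
Simulating step by step:
  req#1 t=0s: ALLOW
  req#2 t=0s: ALLOW
  req#3 t=0s: DENY
  req#4 t=0s: DENY
  req#5 t=0s: DENY
  req#6 t=0s: DENY
  req#7 t=2s: ALLOW
  req#8 t=2s: ALLOW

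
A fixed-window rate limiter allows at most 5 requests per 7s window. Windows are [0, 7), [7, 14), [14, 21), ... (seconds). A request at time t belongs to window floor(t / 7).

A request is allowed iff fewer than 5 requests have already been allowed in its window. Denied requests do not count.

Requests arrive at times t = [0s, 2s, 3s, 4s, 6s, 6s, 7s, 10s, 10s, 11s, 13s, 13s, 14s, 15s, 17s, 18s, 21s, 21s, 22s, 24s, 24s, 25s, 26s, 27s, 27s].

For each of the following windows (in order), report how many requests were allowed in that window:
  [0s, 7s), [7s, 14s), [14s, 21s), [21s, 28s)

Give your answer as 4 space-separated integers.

Answer: 5 5 4 5

Derivation:
Processing requests:
  req#1 t=0s (window 0): ALLOW
  req#2 t=2s (window 0): ALLOW
  req#3 t=3s (window 0): ALLOW
  req#4 t=4s (window 0): ALLOW
  req#5 t=6s (window 0): ALLOW
  req#6 t=6s (window 0): DENY
  req#7 t=7s (window 1): ALLOW
  req#8 t=10s (window 1): ALLOW
  req#9 t=10s (window 1): ALLOW
  req#10 t=11s (window 1): ALLOW
  req#11 t=13s (window 1): ALLOW
  req#12 t=13s (window 1): DENY
  req#13 t=14s (window 2): ALLOW
  req#14 t=15s (window 2): ALLOW
  req#15 t=17s (window 2): ALLOW
  req#16 t=18s (window 2): ALLOW
  req#17 t=21s (window 3): ALLOW
  req#18 t=21s (window 3): ALLOW
  req#19 t=22s (window 3): ALLOW
  req#20 t=24s (window 3): ALLOW
  req#21 t=24s (window 3): ALLOW
  req#22 t=25s (window 3): DENY
  req#23 t=26s (window 3): DENY
  req#24 t=27s (window 3): DENY
  req#25 t=27s (window 3): DENY

Allowed counts by window: 5 5 4 5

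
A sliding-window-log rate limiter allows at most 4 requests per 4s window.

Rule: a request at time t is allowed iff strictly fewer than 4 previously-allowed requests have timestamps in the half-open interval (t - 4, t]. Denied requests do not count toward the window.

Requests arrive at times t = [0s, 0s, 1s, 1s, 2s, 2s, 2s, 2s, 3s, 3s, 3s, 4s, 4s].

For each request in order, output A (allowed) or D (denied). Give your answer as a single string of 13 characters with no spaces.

Answer: AAAADDDDDDDAA

Derivation:
Tracking allowed requests in the window:
  req#1 t=0s: ALLOW
  req#2 t=0s: ALLOW
  req#3 t=1s: ALLOW
  req#4 t=1s: ALLOW
  req#5 t=2s: DENY
  req#6 t=2s: DENY
  req#7 t=2s: DENY
  req#8 t=2s: DENY
  req#9 t=3s: DENY
  req#10 t=3s: DENY
  req#11 t=3s: DENY
  req#12 t=4s: ALLOW
  req#13 t=4s: ALLOW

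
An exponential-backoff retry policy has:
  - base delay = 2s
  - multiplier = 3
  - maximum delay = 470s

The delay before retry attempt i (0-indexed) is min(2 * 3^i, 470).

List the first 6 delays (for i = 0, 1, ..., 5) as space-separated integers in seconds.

Computing each delay:
  i=0: min(2*3^0, 470) = 2
  i=1: min(2*3^1, 470) = 6
  i=2: min(2*3^2, 470) = 18
  i=3: min(2*3^3, 470) = 54
  i=4: min(2*3^4, 470) = 162
  i=5: min(2*3^5, 470) = 470

Answer: 2 6 18 54 162 470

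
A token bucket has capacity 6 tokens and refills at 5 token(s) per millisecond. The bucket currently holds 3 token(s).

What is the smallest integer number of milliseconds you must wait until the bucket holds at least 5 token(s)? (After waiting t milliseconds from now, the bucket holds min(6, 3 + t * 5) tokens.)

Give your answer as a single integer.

Need 3 + t * 5 >= 5, so t >= 2/5.
Smallest integer t = ceil(2/5) = 1.

Answer: 1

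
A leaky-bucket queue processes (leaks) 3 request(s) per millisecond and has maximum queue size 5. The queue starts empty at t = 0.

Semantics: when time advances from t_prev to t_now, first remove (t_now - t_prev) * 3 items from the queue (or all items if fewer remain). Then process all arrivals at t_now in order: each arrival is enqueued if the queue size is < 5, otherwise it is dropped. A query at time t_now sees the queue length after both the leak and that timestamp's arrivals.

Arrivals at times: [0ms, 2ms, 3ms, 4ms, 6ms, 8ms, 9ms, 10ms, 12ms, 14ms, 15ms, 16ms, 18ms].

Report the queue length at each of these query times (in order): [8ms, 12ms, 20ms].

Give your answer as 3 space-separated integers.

Queue lengths at query times:
  query t=8ms: backlog = 1
  query t=12ms: backlog = 1
  query t=20ms: backlog = 0

Answer: 1 1 0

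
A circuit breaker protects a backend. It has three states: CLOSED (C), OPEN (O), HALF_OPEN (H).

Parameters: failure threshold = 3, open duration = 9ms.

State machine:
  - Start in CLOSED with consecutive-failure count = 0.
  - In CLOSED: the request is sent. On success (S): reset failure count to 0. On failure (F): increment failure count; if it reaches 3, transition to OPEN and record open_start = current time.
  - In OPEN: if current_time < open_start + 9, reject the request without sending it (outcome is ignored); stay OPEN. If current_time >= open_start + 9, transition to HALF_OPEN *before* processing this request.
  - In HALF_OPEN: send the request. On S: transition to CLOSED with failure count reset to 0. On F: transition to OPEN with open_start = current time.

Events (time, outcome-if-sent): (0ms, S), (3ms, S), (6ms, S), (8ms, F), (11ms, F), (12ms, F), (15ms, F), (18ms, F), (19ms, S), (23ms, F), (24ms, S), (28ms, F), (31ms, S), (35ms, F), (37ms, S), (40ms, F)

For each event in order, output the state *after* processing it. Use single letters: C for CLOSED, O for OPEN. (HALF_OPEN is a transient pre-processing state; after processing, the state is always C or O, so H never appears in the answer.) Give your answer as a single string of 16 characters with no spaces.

Answer: CCCCCOOOOOOOOOOO

Derivation:
State after each event:
  event#1 t=0ms outcome=S: state=CLOSED
  event#2 t=3ms outcome=S: state=CLOSED
  event#3 t=6ms outcome=S: state=CLOSED
  event#4 t=8ms outcome=F: state=CLOSED
  event#5 t=11ms outcome=F: state=CLOSED
  event#6 t=12ms outcome=F: state=OPEN
  event#7 t=15ms outcome=F: state=OPEN
  event#8 t=18ms outcome=F: state=OPEN
  event#9 t=19ms outcome=S: state=OPEN
  event#10 t=23ms outcome=F: state=OPEN
  event#11 t=24ms outcome=S: state=OPEN
  event#12 t=28ms outcome=F: state=OPEN
  event#13 t=31ms outcome=S: state=OPEN
  event#14 t=35ms outcome=F: state=OPEN
  event#15 t=37ms outcome=S: state=OPEN
  event#16 t=40ms outcome=F: state=OPEN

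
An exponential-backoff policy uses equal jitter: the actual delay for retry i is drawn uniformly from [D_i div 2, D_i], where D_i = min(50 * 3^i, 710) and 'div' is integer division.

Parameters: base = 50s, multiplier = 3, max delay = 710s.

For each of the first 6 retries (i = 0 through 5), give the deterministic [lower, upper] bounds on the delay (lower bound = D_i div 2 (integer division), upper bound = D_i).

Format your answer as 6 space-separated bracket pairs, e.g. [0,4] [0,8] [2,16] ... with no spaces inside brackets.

Computing bounds per retry:
  i=0: D_i=min(50*3^0,710)=50, bounds=[25,50]
  i=1: D_i=min(50*3^1,710)=150, bounds=[75,150]
  i=2: D_i=min(50*3^2,710)=450, bounds=[225,450]
  i=3: D_i=min(50*3^3,710)=710, bounds=[355,710]
  i=4: D_i=min(50*3^4,710)=710, bounds=[355,710]
  i=5: D_i=min(50*3^5,710)=710, bounds=[355,710]

Answer: [25,50] [75,150] [225,450] [355,710] [355,710] [355,710]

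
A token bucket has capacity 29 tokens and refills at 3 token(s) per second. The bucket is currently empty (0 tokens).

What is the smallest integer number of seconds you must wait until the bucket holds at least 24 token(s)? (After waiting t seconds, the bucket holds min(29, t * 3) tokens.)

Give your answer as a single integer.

Need t * 3 >= 24, so t >= 24/3.
Smallest integer t = ceil(24/3) = 8.

Answer: 8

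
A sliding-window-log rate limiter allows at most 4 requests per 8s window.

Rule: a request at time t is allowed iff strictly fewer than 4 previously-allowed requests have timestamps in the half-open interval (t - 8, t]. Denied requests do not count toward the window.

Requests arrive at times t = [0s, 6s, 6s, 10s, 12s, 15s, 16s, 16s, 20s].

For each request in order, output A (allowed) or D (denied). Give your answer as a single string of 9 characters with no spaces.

Answer: AAAAAAADA

Derivation:
Tracking allowed requests in the window:
  req#1 t=0s: ALLOW
  req#2 t=6s: ALLOW
  req#3 t=6s: ALLOW
  req#4 t=10s: ALLOW
  req#5 t=12s: ALLOW
  req#6 t=15s: ALLOW
  req#7 t=16s: ALLOW
  req#8 t=16s: DENY
  req#9 t=20s: ALLOW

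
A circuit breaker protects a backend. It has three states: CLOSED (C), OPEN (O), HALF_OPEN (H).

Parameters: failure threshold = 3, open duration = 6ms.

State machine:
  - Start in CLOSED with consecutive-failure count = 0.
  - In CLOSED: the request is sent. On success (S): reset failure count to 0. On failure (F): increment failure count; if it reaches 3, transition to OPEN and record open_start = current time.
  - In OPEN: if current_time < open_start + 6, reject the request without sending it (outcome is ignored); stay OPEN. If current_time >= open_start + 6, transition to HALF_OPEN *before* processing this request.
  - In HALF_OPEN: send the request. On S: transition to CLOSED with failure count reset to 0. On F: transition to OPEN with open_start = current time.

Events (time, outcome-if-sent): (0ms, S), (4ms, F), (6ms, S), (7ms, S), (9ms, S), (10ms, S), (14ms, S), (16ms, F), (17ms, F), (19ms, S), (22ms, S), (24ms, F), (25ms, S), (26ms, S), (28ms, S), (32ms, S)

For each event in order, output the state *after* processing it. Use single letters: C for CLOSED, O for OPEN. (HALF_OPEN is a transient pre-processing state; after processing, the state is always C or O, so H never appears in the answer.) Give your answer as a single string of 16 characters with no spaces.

Answer: CCCCCCCCCCCCCCCC

Derivation:
State after each event:
  event#1 t=0ms outcome=S: state=CLOSED
  event#2 t=4ms outcome=F: state=CLOSED
  event#3 t=6ms outcome=S: state=CLOSED
  event#4 t=7ms outcome=S: state=CLOSED
  event#5 t=9ms outcome=S: state=CLOSED
  event#6 t=10ms outcome=S: state=CLOSED
  event#7 t=14ms outcome=S: state=CLOSED
  event#8 t=16ms outcome=F: state=CLOSED
  event#9 t=17ms outcome=F: state=CLOSED
  event#10 t=19ms outcome=S: state=CLOSED
  event#11 t=22ms outcome=S: state=CLOSED
  event#12 t=24ms outcome=F: state=CLOSED
  event#13 t=25ms outcome=S: state=CLOSED
  event#14 t=26ms outcome=S: state=CLOSED
  event#15 t=28ms outcome=S: state=CLOSED
  event#16 t=32ms outcome=S: state=CLOSED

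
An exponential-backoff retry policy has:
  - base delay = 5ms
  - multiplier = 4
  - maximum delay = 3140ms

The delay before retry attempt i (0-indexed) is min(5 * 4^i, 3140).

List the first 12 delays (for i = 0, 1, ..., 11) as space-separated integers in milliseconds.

Computing each delay:
  i=0: min(5*4^0, 3140) = 5
  i=1: min(5*4^1, 3140) = 20
  i=2: min(5*4^2, 3140) = 80
  i=3: min(5*4^3, 3140) = 320
  i=4: min(5*4^4, 3140) = 1280
  i=5: min(5*4^5, 3140) = 3140
  i=6: min(5*4^6, 3140) = 3140
  i=7: min(5*4^7, 3140) = 3140
  i=8: min(5*4^8, 3140) = 3140
  i=9: min(5*4^9, 3140) = 3140
  i=10: min(5*4^10, 3140) = 3140
  i=11: min(5*4^11, 3140) = 3140

Answer: 5 20 80 320 1280 3140 3140 3140 3140 3140 3140 3140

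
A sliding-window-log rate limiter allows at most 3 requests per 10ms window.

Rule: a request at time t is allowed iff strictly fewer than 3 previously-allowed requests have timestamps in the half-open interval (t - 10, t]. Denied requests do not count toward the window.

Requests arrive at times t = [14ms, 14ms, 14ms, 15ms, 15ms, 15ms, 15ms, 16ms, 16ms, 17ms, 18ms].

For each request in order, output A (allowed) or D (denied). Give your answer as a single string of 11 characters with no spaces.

Answer: AAADDDDDDDD

Derivation:
Tracking allowed requests in the window:
  req#1 t=14ms: ALLOW
  req#2 t=14ms: ALLOW
  req#3 t=14ms: ALLOW
  req#4 t=15ms: DENY
  req#5 t=15ms: DENY
  req#6 t=15ms: DENY
  req#7 t=15ms: DENY
  req#8 t=16ms: DENY
  req#9 t=16ms: DENY
  req#10 t=17ms: DENY
  req#11 t=18ms: DENY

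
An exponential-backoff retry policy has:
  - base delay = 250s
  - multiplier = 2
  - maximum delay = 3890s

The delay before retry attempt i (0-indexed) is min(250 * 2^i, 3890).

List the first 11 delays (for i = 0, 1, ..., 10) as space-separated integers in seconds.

Answer: 250 500 1000 2000 3890 3890 3890 3890 3890 3890 3890

Derivation:
Computing each delay:
  i=0: min(250*2^0, 3890) = 250
  i=1: min(250*2^1, 3890) = 500
  i=2: min(250*2^2, 3890) = 1000
  i=3: min(250*2^3, 3890) = 2000
  i=4: min(250*2^4, 3890) = 3890
  i=5: min(250*2^5, 3890) = 3890
  i=6: min(250*2^6, 3890) = 3890
  i=7: min(250*2^7, 3890) = 3890
  i=8: min(250*2^8, 3890) = 3890
  i=9: min(250*2^9, 3890) = 3890
  i=10: min(250*2^10, 3890) = 3890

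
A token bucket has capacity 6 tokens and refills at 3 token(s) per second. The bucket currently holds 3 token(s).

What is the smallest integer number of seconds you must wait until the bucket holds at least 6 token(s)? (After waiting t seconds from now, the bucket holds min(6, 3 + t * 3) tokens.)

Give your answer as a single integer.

Answer: 1

Derivation:
Need 3 + t * 3 >= 6, so t >= 3/3.
Smallest integer t = ceil(3/3) = 1.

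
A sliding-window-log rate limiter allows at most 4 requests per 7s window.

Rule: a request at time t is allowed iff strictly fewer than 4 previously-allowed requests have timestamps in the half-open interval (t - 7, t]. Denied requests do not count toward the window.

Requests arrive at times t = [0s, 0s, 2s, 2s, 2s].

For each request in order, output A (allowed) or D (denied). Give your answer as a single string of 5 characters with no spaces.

Answer: AAAAD

Derivation:
Tracking allowed requests in the window:
  req#1 t=0s: ALLOW
  req#2 t=0s: ALLOW
  req#3 t=2s: ALLOW
  req#4 t=2s: ALLOW
  req#5 t=2s: DENY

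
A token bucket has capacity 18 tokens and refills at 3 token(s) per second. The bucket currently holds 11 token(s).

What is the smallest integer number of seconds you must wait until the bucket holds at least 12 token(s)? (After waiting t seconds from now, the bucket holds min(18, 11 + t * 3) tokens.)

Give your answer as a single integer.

Answer: 1

Derivation:
Need 11 + t * 3 >= 12, so t >= 1/3.
Smallest integer t = ceil(1/3) = 1.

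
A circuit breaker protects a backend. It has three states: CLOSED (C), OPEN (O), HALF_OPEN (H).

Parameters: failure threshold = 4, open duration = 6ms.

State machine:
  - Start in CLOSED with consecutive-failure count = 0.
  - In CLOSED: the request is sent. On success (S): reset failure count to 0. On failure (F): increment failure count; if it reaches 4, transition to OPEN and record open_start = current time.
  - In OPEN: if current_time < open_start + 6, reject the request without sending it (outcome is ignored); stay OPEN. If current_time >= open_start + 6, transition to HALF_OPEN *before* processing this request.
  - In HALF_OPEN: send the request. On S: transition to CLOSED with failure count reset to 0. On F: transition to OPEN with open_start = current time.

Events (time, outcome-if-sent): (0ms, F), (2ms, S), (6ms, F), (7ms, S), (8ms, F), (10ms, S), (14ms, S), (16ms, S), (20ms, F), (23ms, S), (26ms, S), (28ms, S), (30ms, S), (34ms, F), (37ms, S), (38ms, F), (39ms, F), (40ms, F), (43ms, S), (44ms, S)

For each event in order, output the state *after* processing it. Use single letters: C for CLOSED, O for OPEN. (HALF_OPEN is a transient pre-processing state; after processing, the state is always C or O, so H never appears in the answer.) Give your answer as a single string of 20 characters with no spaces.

State after each event:
  event#1 t=0ms outcome=F: state=CLOSED
  event#2 t=2ms outcome=S: state=CLOSED
  event#3 t=6ms outcome=F: state=CLOSED
  event#4 t=7ms outcome=S: state=CLOSED
  event#5 t=8ms outcome=F: state=CLOSED
  event#6 t=10ms outcome=S: state=CLOSED
  event#7 t=14ms outcome=S: state=CLOSED
  event#8 t=16ms outcome=S: state=CLOSED
  event#9 t=20ms outcome=F: state=CLOSED
  event#10 t=23ms outcome=S: state=CLOSED
  event#11 t=26ms outcome=S: state=CLOSED
  event#12 t=28ms outcome=S: state=CLOSED
  event#13 t=30ms outcome=S: state=CLOSED
  event#14 t=34ms outcome=F: state=CLOSED
  event#15 t=37ms outcome=S: state=CLOSED
  event#16 t=38ms outcome=F: state=CLOSED
  event#17 t=39ms outcome=F: state=CLOSED
  event#18 t=40ms outcome=F: state=CLOSED
  event#19 t=43ms outcome=S: state=CLOSED
  event#20 t=44ms outcome=S: state=CLOSED

Answer: CCCCCCCCCCCCCCCCCCCC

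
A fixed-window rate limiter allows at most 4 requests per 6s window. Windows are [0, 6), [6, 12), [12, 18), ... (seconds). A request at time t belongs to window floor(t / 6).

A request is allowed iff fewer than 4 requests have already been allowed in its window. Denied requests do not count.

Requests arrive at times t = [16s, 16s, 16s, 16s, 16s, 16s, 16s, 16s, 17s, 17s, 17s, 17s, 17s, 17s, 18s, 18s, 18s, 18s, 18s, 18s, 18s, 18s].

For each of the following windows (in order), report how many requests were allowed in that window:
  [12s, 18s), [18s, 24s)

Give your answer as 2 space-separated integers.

Answer: 4 4

Derivation:
Processing requests:
  req#1 t=16s (window 2): ALLOW
  req#2 t=16s (window 2): ALLOW
  req#3 t=16s (window 2): ALLOW
  req#4 t=16s (window 2): ALLOW
  req#5 t=16s (window 2): DENY
  req#6 t=16s (window 2): DENY
  req#7 t=16s (window 2): DENY
  req#8 t=16s (window 2): DENY
  req#9 t=17s (window 2): DENY
  req#10 t=17s (window 2): DENY
  req#11 t=17s (window 2): DENY
  req#12 t=17s (window 2): DENY
  req#13 t=17s (window 2): DENY
  req#14 t=17s (window 2): DENY
  req#15 t=18s (window 3): ALLOW
  req#16 t=18s (window 3): ALLOW
  req#17 t=18s (window 3): ALLOW
  req#18 t=18s (window 3): ALLOW
  req#19 t=18s (window 3): DENY
  req#20 t=18s (window 3): DENY
  req#21 t=18s (window 3): DENY
  req#22 t=18s (window 3): DENY

Allowed counts by window: 4 4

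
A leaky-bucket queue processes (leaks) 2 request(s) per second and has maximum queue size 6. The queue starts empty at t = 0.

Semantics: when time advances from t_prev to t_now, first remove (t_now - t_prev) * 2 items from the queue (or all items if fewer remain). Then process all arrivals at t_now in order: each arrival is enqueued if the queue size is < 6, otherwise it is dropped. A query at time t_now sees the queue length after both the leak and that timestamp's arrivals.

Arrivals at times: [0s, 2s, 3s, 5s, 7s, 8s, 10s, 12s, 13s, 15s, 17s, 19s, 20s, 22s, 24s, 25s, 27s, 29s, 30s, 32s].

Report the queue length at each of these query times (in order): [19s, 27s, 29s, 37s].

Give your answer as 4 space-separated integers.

Queue lengths at query times:
  query t=19s: backlog = 1
  query t=27s: backlog = 1
  query t=29s: backlog = 1
  query t=37s: backlog = 0

Answer: 1 1 1 0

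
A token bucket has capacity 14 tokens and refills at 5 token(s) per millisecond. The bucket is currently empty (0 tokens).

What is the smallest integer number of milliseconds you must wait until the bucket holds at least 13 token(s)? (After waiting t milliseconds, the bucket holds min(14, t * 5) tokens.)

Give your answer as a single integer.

Need t * 5 >= 13, so t >= 13/5.
Smallest integer t = ceil(13/5) = 3.

Answer: 3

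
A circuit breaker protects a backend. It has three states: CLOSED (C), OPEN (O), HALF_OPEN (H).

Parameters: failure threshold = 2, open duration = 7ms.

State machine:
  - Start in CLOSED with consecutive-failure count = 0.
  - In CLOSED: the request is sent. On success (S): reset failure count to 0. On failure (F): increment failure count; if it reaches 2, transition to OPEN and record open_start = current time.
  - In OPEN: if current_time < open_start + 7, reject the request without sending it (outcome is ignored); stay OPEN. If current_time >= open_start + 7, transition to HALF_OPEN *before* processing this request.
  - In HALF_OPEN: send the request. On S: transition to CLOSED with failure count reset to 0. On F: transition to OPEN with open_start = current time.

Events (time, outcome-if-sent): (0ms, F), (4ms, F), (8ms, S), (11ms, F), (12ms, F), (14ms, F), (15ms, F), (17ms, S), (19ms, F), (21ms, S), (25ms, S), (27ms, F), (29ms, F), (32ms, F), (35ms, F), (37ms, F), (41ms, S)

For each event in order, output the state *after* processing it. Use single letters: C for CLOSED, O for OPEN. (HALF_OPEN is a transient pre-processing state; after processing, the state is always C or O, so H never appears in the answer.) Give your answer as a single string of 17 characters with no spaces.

State after each event:
  event#1 t=0ms outcome=F: state=CLOSED
  event#2 t=4ms outcome=F: state=OPEN
  event#3 t=8ms outcome=S: state=OPEN
  event#4 t=11ms outcome=F: state=OPEN
  event#5 t=12ms outcome=F: state=OPEN
  event#6 t=14ms outcome=F: state=OPEN
  event#7 t=15ms outcome=F: state=OPEN
  event#8 t=17ms outcome=S: state=OPEN
  event#9 t=19ms outcome=F: state=OPEN
  event#10 t=21ms outcome=S: state=OPEN
  event#11 t=25ms outcome=S: state=OPEN
  event#12 t=27ms outcome=F: state=OPEN
  event#13 t=29ms outcome=F: state=OPEN
  event#14 t=32ms outcome=F: state=OPEN
  event#15 t=35ms outcome=F: state=OPEN
  event#16 t=37ms outcome=F: state=OPEN
  event#17 t=41ms outcome=S: state=OPEN

Answer: COOOOOOOOOOOOOOOO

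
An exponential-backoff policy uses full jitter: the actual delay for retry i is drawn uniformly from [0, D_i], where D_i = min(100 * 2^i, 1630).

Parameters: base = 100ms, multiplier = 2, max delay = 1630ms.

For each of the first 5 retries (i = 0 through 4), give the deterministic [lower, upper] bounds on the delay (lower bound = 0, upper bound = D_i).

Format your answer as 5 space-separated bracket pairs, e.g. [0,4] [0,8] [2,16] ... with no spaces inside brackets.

Answer: [0,100] [0,200] [0,400] [0,800] [0,1600]

Derivation:
Computing bounds per retry:
  i=0: D_i=min(100*2^0,1630)=100, bounds=[0,100]
  i=1: D_i=min(100*2^1,1630)=200, bounds=[0,200]
  i=2: D_i=min(100*2^2,1630)=400, bounds=[0,400]
  i=3: D_i=min(100*2^3,1630)=800, bounds=[0,800]
  i=4: D_i=min(100*2^4,1630)=1600, bounds=[0,1600]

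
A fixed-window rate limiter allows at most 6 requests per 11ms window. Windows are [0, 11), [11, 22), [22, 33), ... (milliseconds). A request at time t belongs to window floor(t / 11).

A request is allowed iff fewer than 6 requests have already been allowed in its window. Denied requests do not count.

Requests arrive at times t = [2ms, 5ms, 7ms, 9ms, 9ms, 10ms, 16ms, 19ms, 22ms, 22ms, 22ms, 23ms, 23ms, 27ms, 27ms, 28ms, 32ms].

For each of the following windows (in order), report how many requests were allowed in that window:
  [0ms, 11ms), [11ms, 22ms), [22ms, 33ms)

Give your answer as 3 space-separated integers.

Processing requests:
  req#1 t=2ms (window 0): ALLOW
  req#2 t=5ms (window 0): ALLOW
  req#3 t=7ms (window 0): ALLOW
  req#4 t=9ms (window 0): ALLOW
  req#5 t=9ms (window 0): ALLOW
  req#6 t=10ms (window 0): ALLOW
  req#7 t=16ms (window 1): ALLOW
  req#8 t=19ms (window 1): ALLOW
  req#9 t=22ms (window 2): ALLOW
  req#10 t=22ms (window 2): ALLOW
  req#11 t=22ms (window 2): ALLOW
  req#12 t=23ms (window 2): ALLOW
  req#13 t=23ms (window 2): ALLOW
  req#14 t=27ms (window 2): ALLOW
  req#15 t=27ms (window 2): DENY
  req#16 t=28ms (window 2): DENY
  req#17 t=32ms (window 2): DENY

Allowed counts by window: 6 2 6

Answer: 6 2 6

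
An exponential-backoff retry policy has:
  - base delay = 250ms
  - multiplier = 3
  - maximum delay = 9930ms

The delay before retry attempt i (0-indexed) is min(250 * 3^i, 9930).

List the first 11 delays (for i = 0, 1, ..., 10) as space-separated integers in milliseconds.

Answer: 250 750 2250 6750 9930 9930 9930 9930 9930 9930 9930

Derivation:
Computing each delay:
  i=0: min(250*3^0, 9930) = 250
  i=1: min(250*3^1, 9930) = 750
  i=2: min(250*3^2, 9930) = 2250
  i=3: min(250*3^3, 9930) = 6750
  i=4: min(250*3^4, 9930) = 9930
  i=5: min(250*3^5, 9930) = 9930
  i=6: min(250*3^6, 9930) = 9930
  i=7: min(250*3^7, 9930) = 9930
  i=8: min(250*3^8, 9930) = 9930
  i=9: min(250*3^9, 9930) = 9930
  i=10: min(250*3^10, 9930) = 9930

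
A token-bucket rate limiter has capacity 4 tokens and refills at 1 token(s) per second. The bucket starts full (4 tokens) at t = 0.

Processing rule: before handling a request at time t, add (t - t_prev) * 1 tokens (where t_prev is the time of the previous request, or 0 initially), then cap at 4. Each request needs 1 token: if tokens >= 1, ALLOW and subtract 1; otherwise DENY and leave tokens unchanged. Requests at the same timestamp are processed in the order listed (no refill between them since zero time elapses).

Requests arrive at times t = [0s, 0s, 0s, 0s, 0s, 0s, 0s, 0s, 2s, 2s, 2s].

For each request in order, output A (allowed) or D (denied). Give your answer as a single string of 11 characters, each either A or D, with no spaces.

Answer: AAAADDDDAAD

Derivation:
Simulating step by step:
  req#1 t=0s: ALLOW
  req#2 t=0s: ALLOW
  req#3 t=0s: ALLOW
  req#4 t=0s: ALLOW
  req#5 t=0s: DENY
  req#6 t=0s: DENY
  req#7 t=0s: DENY
  req#8 t=0s: DENY
  req#9 t=2s: ALLOW
  req#10 t=2s: ALLOW
  req#11 t=2s: DENY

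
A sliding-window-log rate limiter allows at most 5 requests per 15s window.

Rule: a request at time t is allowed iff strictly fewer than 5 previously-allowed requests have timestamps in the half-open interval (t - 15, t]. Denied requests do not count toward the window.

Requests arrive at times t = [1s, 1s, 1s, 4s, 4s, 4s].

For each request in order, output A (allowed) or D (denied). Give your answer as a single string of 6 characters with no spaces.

Tracking allowed requests in the window:
  req#1 t=1s: ALLOW
  req#2 t=1s: ALLOW
  req#3 t=1s: ALLOW
  req#4 t=4s: ALLOW
  req#5 t=4s: ALLOW
  req#6 t=4s: DENY

Answer: AAAAAD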